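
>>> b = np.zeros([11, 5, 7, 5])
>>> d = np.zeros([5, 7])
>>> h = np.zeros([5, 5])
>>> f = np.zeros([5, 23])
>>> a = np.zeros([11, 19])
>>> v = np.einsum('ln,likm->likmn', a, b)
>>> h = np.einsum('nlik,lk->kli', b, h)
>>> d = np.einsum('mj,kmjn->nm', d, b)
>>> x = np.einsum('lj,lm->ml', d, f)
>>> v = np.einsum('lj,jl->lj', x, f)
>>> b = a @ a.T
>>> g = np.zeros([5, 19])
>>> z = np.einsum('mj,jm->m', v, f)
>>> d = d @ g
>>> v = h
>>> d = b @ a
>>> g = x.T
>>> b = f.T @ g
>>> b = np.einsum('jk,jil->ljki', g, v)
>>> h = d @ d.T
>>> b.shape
(7, 5, 23, 5)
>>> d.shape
(11, 19)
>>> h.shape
(11, 11)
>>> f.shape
(5, 23)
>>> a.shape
(11, 19)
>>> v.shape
(5, 5, 7)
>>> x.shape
(23, 5)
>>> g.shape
(5, 23)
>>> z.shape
(23,)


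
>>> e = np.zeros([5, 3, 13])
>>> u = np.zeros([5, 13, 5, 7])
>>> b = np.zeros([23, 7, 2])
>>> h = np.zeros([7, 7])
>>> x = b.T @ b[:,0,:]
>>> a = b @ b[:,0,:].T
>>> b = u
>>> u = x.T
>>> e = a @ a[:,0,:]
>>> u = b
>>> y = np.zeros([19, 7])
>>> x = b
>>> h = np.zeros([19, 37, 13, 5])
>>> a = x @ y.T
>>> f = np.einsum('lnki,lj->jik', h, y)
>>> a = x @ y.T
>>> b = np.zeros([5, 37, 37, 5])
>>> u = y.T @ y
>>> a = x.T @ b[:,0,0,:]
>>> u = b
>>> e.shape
(23, 7, 23)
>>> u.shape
(5, 37, 37, 5)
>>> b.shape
(5, 37, 37, 5)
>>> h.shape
(19, 37, 13, 5)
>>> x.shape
(5, 13, 5, 7)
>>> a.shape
(7, 5, 13, 5)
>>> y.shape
(19, 7)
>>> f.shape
(7, 5, 13)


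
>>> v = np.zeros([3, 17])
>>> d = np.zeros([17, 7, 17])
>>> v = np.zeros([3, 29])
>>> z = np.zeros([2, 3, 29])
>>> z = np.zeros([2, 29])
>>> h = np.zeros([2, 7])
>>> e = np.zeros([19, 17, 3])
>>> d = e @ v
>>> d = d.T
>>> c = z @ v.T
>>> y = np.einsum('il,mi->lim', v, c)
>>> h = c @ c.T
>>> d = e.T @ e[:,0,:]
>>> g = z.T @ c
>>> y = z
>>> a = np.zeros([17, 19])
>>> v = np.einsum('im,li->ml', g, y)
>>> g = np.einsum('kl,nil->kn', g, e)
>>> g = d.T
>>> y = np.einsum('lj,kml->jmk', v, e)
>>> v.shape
(3, 2)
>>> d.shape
(3, 17, 3)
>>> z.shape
(2, 29)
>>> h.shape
(2, 2)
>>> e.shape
(19, 17, 3)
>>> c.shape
(2, 3)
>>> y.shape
(2, 17, 19)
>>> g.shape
(3, 17, 3)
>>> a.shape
(17, 19)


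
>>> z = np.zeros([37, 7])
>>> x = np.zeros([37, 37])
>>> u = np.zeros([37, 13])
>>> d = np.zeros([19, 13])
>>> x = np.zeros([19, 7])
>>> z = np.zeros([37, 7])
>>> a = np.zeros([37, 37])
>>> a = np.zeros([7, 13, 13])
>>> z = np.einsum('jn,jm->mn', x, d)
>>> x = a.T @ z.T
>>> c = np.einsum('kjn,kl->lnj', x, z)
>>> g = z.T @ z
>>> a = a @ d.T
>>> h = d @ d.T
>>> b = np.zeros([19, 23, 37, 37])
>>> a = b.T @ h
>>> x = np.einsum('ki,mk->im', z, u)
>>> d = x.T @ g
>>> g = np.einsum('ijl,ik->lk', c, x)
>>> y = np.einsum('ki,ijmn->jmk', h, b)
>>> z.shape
(13, 7)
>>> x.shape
(7, 37)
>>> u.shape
(37, 13)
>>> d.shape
(37, 7)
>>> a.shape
(37, 37, 23, 19)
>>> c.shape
(7, 13, 13)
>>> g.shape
(13, 37)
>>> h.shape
(19, 19)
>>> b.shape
(19, 23, 37, 37)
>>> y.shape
(23, 37, 19)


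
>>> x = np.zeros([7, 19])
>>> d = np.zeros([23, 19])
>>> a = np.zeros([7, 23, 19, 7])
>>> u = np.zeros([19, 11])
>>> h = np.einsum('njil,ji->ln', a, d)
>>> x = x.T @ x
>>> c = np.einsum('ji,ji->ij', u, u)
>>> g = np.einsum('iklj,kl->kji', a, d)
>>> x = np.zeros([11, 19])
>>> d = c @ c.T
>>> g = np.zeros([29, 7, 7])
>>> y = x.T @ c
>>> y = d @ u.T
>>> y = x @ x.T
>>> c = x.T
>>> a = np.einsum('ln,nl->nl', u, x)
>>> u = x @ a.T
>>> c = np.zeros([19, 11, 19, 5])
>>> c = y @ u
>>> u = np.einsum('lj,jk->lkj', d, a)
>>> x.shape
(11, 19)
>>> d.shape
(11, 11)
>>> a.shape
(11, 19)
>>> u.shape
(11, 19, 11)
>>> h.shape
(7, 7)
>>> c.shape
(11, 11)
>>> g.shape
(29, 7, 7)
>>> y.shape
(11, 11)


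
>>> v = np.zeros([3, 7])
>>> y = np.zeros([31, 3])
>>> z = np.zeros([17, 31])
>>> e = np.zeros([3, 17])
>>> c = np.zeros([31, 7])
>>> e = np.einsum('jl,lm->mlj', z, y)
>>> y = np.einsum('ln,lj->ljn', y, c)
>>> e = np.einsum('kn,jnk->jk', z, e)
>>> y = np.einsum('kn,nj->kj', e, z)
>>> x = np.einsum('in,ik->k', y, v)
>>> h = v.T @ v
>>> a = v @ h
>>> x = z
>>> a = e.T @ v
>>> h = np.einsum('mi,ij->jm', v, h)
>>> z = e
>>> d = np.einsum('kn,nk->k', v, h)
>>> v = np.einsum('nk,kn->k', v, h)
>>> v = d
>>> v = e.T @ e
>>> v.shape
(17, 17)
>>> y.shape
(3, 31)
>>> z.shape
(3, 17)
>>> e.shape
(3, 17)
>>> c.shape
(31, 7)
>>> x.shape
(17, 31)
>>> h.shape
(7, 3)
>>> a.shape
(17, 7)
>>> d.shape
(3,)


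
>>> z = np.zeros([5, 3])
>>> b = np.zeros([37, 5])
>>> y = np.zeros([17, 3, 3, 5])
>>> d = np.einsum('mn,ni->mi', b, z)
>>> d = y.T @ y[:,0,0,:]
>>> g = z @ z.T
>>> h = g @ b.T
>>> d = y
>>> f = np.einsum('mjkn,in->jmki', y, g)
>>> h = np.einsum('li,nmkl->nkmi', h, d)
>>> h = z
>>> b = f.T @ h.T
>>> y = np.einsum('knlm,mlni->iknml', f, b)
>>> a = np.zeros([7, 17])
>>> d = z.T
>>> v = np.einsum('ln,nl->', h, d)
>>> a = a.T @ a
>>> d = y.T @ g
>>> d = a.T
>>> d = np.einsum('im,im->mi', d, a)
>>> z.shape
(5, 3)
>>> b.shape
(5, 3, 17, 5)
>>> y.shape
(5, 3, 17, 5, 3)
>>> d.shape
(17, 17)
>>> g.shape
(5, 5)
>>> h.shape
(5, 3)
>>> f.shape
(3, 17, 3, 5)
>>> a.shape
(17, 17)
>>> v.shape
()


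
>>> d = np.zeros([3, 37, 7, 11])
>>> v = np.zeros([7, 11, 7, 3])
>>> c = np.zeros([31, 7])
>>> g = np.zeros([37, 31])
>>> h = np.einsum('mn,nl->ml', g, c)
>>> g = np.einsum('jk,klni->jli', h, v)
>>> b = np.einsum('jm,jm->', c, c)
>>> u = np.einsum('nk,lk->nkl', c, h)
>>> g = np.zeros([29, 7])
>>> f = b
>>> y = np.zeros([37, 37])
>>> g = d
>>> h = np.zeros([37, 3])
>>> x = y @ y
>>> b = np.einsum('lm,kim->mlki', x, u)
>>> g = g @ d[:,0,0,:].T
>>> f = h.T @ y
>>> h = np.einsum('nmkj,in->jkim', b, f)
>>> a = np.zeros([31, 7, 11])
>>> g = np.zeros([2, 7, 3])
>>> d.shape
(3, 37, 7, 11)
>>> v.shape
(7, 11, 7, 3)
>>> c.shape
(31, 7)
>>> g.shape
(2, 7, 3)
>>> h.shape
(7, 31, 3, 37)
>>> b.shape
(37, 37, 31, 7)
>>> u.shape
(31, 7, 37)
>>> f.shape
(3, 37)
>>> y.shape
(37, 37)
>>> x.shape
(37, 37)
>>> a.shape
(31, 7, 11)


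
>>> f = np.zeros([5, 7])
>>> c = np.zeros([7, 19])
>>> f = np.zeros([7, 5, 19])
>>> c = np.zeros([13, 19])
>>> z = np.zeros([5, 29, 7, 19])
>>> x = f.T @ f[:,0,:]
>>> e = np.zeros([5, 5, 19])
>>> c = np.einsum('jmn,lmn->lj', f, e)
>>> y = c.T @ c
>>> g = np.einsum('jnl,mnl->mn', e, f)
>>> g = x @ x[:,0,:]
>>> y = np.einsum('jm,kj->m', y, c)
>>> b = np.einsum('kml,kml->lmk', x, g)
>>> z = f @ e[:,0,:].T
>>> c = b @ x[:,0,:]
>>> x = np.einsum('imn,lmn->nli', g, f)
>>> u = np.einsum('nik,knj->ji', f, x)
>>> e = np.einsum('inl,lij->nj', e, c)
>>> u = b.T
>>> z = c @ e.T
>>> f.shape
(7, 5, 19)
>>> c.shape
(19, 5, 19)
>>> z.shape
(19, 5, 5)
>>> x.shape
(19, 7, 19)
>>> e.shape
(5, 19)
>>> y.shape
(7,)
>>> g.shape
(19, 5, 19)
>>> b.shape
(19, 5, 19)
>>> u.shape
(19, 5, 19)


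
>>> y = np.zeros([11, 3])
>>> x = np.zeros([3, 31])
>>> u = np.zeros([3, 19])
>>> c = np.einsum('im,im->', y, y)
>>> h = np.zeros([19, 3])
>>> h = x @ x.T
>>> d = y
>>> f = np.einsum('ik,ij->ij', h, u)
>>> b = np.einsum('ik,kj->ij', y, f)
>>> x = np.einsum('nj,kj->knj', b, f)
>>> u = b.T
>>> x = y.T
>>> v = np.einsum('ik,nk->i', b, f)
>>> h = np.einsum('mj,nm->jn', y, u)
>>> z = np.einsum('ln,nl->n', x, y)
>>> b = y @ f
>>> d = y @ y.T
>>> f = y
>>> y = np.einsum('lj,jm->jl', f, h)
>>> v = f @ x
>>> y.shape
(3, 11)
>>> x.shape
(3, 11)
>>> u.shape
(19, 11)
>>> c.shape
()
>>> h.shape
(3, 19)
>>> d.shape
(11, 11)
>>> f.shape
(11, 3)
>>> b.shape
(11, 19)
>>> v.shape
(11, 11)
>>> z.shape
(11,)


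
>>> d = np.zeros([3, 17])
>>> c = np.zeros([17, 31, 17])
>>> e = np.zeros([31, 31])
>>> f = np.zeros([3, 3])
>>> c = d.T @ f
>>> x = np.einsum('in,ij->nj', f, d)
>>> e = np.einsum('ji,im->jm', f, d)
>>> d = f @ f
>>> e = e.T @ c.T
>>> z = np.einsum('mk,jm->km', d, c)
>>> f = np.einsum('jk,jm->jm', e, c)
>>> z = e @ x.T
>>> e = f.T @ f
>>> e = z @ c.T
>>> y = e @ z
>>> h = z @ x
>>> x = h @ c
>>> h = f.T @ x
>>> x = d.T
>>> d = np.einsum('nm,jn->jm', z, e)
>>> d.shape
(17, 3)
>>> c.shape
(17, 3)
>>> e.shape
(17, 17)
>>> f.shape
(17, 3)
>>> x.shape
(3, 3)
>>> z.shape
(17, 3)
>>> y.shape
(17, 3)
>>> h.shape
(3, 3)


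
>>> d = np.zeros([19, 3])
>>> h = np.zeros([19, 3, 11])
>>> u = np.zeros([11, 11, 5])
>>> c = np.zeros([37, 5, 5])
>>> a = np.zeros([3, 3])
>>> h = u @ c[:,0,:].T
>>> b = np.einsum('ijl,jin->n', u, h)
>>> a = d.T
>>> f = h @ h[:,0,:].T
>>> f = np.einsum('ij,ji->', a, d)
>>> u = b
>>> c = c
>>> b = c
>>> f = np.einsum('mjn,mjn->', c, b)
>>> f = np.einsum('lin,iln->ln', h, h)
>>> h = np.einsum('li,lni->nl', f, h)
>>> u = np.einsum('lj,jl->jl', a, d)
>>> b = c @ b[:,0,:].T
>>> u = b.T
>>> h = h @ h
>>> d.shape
(19, 3)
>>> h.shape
(11, 11)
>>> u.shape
(37, 5, 37)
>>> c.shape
(37, 5, 5)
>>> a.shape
(3, 19)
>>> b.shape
(37, 5, 37)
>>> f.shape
(11, 37)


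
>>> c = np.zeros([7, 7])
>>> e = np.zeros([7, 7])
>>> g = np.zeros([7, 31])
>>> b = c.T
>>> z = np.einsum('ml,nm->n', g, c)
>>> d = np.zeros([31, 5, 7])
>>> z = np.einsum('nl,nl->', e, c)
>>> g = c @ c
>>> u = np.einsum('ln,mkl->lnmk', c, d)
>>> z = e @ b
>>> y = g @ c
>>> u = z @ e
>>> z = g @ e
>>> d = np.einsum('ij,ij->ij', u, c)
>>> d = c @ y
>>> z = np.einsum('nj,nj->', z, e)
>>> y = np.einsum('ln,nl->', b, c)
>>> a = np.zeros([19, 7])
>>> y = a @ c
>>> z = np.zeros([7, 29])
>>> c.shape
(7, 7)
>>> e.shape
(7, 7)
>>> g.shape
(7, 7)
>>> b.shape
(7, 7)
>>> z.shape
(7, 29)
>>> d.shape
(7, 7)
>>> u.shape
(7, 7)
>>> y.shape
(19, 7)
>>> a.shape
(19, 7)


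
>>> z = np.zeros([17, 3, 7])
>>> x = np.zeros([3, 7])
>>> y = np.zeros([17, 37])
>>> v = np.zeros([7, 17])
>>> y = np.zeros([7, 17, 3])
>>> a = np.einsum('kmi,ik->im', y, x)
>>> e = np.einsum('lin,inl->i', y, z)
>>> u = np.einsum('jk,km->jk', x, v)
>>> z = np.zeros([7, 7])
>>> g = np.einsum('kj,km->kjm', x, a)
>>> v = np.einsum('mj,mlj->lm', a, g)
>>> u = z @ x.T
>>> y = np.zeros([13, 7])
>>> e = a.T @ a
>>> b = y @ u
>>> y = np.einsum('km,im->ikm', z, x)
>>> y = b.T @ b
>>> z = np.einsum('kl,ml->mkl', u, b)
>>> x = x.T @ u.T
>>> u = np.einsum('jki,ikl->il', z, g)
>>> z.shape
(13, 7, 3)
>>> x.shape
(7, 7)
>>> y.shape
(3, 3)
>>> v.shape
(7, 3)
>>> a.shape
(3, 17)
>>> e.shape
(17, 17)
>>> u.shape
(3, 17)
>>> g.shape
(3, 7, 17)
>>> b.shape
(13, 3)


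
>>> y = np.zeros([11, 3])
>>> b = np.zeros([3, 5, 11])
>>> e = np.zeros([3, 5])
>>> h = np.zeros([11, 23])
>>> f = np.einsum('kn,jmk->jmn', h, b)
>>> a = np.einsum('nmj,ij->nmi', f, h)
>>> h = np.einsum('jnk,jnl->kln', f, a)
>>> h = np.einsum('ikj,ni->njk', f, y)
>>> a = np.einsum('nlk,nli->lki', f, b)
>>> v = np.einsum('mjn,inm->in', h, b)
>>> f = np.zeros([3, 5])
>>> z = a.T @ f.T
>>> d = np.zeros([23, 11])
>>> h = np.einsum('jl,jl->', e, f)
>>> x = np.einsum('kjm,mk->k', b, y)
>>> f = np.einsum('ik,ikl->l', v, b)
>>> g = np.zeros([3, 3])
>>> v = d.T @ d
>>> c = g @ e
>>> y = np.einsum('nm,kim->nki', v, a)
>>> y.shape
(11, 5, 23)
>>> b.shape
(3, 5, 11)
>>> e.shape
(3, 5)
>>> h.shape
()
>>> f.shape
(11,)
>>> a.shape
(5, 23, 11)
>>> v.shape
(11, 11)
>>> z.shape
(11, 23, 3)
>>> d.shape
(23, 11)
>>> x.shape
(3,)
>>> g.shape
(3, 3)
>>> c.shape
(3, 5)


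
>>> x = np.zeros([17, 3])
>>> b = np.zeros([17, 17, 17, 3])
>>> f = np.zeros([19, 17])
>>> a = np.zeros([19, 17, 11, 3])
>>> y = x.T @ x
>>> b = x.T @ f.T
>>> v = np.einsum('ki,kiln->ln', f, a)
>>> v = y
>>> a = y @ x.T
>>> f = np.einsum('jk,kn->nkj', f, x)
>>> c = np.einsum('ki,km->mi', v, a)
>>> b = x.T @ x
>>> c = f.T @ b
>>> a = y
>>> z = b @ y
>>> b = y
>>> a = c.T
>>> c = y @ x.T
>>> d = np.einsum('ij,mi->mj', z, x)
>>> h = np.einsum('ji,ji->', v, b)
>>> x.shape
(17, 3)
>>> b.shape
(3, 3)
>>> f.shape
(3, 17, 19)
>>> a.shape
(3, 17, 19)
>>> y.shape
(3, 3)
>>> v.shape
(3, 3)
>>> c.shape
(3, 17)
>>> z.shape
(3, 3)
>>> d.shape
(17, 3)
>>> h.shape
()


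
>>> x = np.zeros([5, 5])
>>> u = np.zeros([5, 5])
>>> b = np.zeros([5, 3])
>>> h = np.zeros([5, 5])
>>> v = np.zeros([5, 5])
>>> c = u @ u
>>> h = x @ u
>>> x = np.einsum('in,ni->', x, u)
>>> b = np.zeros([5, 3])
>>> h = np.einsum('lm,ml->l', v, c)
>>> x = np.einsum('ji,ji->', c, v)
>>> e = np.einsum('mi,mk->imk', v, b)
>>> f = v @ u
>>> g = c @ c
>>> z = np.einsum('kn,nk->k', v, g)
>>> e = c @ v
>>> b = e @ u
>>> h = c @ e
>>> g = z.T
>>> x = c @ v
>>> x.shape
(5, 5)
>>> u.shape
(5, 5)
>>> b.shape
(5, 5)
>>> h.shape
(5, 5)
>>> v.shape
(5, 5)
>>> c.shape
(5, 5)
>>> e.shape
(5, 5)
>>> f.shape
(5, 5)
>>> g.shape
(5,)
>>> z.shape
(5,)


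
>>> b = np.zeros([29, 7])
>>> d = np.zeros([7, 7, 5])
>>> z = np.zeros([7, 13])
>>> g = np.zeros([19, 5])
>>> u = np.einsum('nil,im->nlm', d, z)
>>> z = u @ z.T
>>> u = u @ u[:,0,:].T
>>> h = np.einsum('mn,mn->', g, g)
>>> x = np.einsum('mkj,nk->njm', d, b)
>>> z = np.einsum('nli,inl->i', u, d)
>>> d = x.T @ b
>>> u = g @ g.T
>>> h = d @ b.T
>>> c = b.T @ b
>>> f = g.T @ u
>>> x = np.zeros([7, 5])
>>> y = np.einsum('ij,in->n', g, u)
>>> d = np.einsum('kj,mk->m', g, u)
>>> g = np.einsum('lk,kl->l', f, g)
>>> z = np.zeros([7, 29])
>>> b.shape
(29, 7)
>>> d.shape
(19,)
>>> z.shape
(7, 29)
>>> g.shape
(5,)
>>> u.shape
(19, 19)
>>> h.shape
(7, 5, 29)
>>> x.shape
(7, 5)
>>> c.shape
(7, 7)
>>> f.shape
(5, 19)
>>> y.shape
(19,)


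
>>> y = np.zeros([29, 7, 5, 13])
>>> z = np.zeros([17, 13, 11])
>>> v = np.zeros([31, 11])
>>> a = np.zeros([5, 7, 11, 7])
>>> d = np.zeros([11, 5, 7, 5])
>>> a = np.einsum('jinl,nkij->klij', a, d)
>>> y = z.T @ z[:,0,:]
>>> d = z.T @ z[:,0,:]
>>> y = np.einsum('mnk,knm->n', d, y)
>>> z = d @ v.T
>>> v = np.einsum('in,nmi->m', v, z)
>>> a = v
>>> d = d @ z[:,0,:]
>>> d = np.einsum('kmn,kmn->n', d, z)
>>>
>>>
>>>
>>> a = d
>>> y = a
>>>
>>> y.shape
(31,)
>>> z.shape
(11, 13, 31)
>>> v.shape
(13,)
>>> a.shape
(31,)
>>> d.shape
(31,)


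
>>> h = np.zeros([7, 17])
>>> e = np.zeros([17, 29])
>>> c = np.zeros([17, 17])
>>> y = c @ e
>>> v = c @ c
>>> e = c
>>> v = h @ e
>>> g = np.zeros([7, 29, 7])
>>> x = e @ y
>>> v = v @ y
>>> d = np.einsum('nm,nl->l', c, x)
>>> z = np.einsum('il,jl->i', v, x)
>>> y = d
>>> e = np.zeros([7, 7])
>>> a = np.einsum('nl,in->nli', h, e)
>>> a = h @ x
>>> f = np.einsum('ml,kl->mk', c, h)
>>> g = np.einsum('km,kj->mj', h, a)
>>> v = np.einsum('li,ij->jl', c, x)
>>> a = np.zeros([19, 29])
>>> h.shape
(7, 17)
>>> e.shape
(7, 7)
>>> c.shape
(17, 17)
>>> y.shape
(29,)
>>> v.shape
(29, 17)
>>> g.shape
(17, 29)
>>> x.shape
(17, 29)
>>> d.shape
(29,)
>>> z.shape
(7,)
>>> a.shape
(19, 29)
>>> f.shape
(17, 7)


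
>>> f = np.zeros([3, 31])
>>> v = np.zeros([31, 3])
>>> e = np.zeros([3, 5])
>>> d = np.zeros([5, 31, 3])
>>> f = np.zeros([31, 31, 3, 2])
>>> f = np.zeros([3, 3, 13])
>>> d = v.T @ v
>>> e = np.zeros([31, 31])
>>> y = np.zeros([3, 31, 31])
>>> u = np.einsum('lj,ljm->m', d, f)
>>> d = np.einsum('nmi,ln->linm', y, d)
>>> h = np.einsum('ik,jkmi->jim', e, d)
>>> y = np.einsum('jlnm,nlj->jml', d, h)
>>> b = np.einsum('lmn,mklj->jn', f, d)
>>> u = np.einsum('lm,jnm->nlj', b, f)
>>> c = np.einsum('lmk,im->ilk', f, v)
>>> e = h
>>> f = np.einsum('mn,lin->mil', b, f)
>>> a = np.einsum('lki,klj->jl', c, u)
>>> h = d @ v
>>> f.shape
(31, 3, 3)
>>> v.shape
(31, 3)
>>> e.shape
(3, 31, 3)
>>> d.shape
(3, 31, 3, 31)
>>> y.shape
(3, 31, 31)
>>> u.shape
(3, 31, 3)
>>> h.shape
(3, 31, 3, 3)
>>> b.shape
(31, 13)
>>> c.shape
(31, 3, 13)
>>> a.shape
(3, 31)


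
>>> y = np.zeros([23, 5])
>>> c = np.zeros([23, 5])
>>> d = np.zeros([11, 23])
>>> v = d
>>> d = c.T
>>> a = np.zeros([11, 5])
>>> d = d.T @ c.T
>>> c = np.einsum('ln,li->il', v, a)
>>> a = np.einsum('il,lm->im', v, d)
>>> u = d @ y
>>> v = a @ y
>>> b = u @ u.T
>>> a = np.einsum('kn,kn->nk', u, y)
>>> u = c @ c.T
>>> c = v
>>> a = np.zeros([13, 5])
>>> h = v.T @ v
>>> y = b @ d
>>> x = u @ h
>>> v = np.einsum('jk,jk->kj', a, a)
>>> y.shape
(23, 23)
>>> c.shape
(11, 5)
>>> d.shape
(23, 23)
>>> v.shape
(5, 13)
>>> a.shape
(13, 5)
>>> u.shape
(5, 5)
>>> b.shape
(23, 23)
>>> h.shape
(5, 5)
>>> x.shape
(5, 5)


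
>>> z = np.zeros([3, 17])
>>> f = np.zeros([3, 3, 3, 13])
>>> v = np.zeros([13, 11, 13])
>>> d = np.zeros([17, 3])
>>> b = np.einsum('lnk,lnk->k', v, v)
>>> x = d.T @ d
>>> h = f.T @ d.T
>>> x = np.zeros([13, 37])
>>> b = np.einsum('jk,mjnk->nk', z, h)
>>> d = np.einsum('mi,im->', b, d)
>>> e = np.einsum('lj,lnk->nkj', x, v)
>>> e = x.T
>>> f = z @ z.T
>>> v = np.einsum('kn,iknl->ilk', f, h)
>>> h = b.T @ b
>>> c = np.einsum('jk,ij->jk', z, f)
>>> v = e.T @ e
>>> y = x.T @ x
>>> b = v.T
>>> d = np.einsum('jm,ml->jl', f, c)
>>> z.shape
(3, 17)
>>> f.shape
(3, 3)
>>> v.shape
(13, 13)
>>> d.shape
(3, 17)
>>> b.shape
(13, 13)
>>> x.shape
(13, 37)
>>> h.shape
(17, 17)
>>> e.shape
(37, 13)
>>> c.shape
(3, 17)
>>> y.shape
(37, 37)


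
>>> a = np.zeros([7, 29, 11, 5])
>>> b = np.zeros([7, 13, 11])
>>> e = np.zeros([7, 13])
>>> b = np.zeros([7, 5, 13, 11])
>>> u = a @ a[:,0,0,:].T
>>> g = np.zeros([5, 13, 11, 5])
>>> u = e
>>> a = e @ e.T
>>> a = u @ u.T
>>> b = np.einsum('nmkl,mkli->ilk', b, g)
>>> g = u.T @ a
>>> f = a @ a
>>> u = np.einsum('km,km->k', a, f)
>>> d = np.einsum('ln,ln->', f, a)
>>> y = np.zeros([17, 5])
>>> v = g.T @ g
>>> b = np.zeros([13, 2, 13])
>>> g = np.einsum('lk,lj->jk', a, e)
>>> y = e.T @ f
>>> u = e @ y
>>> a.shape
(7, 7)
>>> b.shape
(13, 2, 13)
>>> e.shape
(7, 13)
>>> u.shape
(7, 7)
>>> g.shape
(13, 7)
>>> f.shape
(7, 7)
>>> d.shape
()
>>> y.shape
(13, 7)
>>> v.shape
(7, 7)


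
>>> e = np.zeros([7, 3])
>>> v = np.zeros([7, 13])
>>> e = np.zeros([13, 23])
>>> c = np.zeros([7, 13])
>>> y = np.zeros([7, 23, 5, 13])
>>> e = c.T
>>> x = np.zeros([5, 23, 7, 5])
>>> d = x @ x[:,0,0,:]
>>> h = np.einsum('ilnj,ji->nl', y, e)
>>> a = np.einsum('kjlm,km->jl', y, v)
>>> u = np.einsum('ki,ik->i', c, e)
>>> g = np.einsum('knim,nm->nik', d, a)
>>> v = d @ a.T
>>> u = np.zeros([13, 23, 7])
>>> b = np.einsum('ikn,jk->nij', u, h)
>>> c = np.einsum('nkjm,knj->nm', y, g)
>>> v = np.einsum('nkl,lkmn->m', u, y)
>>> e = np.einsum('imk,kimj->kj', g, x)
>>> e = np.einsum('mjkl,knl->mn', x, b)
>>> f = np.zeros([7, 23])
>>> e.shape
(5, 13)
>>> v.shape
(5,)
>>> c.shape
(7, 13)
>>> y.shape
(7, 23, 5, 13)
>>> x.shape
(5, 23, 7, 5)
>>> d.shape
(5, 23, 7, 5)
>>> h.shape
(5, 23)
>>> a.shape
(23, 5)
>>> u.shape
(13, 23, 7)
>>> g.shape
(23, 7, 5)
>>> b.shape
(7, 13, 5)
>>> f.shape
(7, 23)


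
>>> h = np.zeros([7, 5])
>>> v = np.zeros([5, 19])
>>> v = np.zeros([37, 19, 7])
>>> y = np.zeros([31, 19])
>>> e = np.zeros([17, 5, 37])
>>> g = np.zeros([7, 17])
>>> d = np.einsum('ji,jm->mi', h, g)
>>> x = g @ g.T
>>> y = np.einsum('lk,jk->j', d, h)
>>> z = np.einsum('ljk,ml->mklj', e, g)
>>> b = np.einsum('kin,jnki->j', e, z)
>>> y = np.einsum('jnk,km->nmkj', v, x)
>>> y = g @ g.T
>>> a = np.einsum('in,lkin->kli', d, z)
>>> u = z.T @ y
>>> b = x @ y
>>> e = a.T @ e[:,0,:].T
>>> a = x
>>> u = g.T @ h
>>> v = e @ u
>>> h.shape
(7, 5)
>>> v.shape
(17, 7, 5)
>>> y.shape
(7, 7)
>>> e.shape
(17, 7, 17)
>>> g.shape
(7, 17)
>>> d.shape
(17, 5)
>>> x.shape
(7, 7)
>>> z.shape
(7, 37, 17, 5)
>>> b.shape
(7, 7)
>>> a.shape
(7, 7)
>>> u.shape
(17, 5)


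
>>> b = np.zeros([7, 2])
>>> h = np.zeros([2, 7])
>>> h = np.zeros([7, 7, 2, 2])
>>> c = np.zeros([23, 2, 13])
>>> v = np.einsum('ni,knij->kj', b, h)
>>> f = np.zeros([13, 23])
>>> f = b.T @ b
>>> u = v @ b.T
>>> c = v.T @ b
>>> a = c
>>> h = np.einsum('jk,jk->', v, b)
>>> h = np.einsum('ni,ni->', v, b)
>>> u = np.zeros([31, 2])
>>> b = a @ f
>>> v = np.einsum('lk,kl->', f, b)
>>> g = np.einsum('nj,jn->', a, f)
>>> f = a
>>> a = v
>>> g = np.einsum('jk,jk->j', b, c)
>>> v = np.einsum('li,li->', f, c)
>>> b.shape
(2, 2)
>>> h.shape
()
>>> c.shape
(2, 2)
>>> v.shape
()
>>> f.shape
(2, 2)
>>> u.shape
(31, 2)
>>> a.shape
()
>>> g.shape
(2,)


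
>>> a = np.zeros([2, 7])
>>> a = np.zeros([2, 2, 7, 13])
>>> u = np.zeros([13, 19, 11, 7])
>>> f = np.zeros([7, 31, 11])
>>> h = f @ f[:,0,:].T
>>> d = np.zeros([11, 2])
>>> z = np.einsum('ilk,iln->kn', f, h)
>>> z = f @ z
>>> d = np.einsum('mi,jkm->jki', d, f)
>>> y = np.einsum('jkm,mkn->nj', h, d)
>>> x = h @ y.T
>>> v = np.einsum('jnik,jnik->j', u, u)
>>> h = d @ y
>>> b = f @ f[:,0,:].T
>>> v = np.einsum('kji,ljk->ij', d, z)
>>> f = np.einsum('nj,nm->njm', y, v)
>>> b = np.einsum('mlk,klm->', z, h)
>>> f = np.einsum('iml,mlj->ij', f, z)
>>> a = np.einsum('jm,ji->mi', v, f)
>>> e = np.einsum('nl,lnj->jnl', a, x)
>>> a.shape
(31, 7)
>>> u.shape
(13, 19, 11, 7)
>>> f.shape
(2, 7)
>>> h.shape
(7, 31, 7)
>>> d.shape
(7, 31, 2)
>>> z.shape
(7, 31, 7)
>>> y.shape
(2, 7)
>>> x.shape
(7, 31, 2)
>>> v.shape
(2, 31)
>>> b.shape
()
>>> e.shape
(2, 31, 7)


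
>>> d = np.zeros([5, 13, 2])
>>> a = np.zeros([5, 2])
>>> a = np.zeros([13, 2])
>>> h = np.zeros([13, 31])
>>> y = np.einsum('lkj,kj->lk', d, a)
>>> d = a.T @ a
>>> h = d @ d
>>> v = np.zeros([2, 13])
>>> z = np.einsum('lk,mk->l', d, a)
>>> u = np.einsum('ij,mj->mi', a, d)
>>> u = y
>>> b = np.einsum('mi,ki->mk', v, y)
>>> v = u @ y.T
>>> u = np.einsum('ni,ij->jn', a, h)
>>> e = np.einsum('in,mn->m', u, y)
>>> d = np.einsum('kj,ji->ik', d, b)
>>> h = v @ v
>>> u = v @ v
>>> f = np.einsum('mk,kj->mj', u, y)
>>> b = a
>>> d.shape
(5, 2)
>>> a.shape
(13, 2)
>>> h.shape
(5, 5)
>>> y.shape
(5, 13)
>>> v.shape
(5, 5)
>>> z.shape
(2,)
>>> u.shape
(5, 5)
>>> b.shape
(13, 2)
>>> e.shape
(5,)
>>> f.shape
(5, 13)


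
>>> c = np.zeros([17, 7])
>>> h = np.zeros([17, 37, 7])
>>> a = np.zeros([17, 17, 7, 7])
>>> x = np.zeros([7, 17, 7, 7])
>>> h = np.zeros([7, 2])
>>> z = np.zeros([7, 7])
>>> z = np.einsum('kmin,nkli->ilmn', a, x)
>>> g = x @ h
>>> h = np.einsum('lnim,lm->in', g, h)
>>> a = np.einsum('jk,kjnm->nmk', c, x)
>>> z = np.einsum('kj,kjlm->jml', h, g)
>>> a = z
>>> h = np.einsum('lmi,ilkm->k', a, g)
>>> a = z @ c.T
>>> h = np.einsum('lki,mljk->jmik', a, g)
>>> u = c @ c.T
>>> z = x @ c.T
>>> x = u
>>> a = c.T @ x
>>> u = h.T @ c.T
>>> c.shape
(17, 7)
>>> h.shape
(7, 7, 17, 2)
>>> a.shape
(7, 17)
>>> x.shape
(17, 17)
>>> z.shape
(7, 17, 7, 17)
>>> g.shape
(7, 17, 7, 2)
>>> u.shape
(2, 17, 7, 17)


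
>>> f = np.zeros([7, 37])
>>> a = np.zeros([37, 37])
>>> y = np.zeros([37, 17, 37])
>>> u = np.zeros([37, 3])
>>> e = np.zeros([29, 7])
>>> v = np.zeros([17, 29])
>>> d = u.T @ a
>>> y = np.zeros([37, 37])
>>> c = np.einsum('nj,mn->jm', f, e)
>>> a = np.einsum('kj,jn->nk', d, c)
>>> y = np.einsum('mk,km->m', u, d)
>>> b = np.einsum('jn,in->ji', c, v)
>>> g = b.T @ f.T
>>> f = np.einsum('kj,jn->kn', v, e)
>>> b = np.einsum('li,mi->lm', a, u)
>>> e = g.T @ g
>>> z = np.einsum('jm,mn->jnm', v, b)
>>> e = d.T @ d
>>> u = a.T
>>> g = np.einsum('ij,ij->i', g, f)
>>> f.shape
(17, 7)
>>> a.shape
(29, 3)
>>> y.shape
(37,)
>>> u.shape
(3, 29)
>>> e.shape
(37, 37)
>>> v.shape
(17, 29)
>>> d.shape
(3, 37)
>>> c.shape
(37, 29)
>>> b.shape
(29, 37)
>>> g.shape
(17,)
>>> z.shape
(17, 37, 29)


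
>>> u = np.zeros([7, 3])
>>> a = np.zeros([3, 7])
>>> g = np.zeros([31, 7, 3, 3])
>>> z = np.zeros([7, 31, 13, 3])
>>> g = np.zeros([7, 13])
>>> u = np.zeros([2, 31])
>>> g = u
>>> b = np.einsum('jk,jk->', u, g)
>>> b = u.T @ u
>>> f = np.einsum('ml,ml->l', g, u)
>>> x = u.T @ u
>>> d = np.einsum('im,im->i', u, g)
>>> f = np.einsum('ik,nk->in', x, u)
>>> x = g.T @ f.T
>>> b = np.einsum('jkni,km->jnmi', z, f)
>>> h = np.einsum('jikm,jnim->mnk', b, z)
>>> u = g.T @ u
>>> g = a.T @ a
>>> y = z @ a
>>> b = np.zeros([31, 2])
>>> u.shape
(31, 31)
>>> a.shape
(3, 7)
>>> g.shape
(7, 7)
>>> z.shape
(7, 31, 13, 3)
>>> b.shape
(31, 2)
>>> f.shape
(31, 2)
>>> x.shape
(31, 31)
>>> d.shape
(2,)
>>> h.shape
(3, 31, 2)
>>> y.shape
(7, 31, 13, 7)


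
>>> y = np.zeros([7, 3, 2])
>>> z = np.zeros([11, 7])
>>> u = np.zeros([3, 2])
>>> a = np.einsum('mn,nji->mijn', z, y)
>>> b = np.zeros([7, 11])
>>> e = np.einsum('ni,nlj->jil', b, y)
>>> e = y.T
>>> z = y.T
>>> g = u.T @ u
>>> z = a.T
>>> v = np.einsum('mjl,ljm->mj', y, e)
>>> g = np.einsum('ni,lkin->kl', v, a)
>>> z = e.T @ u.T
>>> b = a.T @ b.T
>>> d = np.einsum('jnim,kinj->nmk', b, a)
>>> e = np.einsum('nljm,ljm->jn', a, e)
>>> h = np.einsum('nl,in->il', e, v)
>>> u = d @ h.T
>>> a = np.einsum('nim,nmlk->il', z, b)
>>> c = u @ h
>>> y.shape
(7, 3, 2)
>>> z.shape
(7, 3, 3)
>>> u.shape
(3, 7, 7)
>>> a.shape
(3, 2)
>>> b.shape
(7, 3, 2, 7)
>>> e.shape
(3, 11)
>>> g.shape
(2, 11)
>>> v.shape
(7, 3)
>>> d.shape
(3, 7, 11)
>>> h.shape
(7, 11)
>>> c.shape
(3, 7, 11)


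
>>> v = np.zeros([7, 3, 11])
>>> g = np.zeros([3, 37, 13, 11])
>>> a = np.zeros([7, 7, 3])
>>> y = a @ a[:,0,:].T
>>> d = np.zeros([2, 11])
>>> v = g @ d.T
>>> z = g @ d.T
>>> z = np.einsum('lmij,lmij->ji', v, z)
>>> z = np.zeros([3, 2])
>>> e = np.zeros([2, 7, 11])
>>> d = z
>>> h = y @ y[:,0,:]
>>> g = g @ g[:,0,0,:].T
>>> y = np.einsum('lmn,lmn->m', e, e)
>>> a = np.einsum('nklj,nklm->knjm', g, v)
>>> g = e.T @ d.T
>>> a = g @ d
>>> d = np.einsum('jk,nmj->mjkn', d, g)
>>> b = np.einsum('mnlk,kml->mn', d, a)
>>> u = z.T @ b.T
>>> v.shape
(3, 37, 13, 2)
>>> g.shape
(11, 7, 3)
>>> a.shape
(11, 7, 2)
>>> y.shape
(7,)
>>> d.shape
(7, 3, 2, 11)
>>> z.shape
(3, 2)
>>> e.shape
(2, 7, 11)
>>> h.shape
(7, 7, 7)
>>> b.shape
(7, 3)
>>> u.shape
(2, 7)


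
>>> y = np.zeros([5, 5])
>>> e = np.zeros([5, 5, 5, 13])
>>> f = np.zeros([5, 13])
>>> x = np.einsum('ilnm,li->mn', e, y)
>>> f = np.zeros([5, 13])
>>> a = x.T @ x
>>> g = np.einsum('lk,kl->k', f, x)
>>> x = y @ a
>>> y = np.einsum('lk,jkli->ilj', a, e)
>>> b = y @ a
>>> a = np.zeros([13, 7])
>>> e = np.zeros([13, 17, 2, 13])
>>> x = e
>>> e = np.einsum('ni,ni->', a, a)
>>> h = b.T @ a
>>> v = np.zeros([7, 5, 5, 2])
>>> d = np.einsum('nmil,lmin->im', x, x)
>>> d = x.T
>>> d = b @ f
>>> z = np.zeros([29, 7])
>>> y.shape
(13, 5, 5)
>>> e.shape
()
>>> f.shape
(5, 13)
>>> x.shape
(13, 17, 2, 13)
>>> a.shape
(13, 7)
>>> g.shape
(13,)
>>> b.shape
(13, 5, 5)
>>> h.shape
(5, 5, 7)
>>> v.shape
(7, 5, 5, 2)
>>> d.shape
(13, 5, 13)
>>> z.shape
(29, 7)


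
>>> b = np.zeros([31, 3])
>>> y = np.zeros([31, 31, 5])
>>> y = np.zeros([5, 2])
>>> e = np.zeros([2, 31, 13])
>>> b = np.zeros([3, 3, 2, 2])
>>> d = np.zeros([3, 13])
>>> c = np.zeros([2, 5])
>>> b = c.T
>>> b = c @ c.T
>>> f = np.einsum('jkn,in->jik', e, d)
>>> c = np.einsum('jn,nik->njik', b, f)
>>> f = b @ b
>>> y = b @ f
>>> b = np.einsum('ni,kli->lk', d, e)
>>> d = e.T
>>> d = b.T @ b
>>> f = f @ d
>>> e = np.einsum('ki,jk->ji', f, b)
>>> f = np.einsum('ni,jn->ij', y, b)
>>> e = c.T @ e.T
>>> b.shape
(31, 2)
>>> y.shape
(2, 2)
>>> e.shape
(31, 3, 2, 31)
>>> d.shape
(2, 2)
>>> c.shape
(2, 2, 3, 31)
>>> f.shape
(2, 31)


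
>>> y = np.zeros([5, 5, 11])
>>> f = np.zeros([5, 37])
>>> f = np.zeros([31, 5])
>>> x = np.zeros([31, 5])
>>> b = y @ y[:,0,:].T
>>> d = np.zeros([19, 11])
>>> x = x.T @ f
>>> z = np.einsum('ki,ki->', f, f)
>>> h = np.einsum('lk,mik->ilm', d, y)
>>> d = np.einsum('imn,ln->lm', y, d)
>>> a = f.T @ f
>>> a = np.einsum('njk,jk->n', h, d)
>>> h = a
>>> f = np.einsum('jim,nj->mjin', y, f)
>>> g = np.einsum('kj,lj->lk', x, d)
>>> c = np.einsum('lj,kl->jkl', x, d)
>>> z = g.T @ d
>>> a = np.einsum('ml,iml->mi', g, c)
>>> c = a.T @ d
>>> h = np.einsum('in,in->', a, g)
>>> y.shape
(5, 5, 11)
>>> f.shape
(11, 5, 5, 31)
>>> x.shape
(5, 5)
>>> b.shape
(5, 5, 5)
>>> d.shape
(19, 5)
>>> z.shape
(5, 5)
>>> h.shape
()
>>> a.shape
(19, 5)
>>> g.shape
(19, 5)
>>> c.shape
(5, 5)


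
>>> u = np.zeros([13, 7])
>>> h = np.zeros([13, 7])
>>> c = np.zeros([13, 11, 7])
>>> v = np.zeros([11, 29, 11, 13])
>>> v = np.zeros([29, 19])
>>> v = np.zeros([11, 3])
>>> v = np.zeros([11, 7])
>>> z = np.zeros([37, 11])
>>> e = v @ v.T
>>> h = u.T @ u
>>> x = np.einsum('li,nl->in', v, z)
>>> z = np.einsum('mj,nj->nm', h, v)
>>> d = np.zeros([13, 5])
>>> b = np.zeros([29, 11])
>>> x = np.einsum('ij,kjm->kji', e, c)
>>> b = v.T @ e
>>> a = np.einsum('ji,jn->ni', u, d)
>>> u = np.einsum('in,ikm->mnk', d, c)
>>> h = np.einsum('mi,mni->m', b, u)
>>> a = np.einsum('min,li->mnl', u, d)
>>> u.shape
(7, 5, 11)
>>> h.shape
(7,)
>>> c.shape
(13, 11, 7)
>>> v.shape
(11, 7)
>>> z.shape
(11, 7)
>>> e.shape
(11, 11)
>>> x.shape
(13, 11, 11)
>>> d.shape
(13, 5)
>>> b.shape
(7, 11)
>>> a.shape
(7, 11, 13)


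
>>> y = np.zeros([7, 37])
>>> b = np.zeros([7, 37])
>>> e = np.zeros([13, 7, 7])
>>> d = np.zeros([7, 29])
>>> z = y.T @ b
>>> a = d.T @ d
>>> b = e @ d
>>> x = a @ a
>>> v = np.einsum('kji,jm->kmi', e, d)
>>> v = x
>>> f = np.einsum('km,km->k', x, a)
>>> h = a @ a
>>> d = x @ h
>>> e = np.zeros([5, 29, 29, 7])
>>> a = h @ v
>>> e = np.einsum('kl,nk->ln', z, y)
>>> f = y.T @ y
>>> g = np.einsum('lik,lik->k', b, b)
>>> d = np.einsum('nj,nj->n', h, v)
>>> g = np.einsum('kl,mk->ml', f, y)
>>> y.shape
(7, 37)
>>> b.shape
(13, 7, 29)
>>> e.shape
(37, 7)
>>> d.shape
(29,)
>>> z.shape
(37, 37)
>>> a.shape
(29, 29)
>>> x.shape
(29, 29)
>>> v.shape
(29, 29)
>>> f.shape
(37, 37)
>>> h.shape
(29, 29)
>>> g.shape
(7, 37)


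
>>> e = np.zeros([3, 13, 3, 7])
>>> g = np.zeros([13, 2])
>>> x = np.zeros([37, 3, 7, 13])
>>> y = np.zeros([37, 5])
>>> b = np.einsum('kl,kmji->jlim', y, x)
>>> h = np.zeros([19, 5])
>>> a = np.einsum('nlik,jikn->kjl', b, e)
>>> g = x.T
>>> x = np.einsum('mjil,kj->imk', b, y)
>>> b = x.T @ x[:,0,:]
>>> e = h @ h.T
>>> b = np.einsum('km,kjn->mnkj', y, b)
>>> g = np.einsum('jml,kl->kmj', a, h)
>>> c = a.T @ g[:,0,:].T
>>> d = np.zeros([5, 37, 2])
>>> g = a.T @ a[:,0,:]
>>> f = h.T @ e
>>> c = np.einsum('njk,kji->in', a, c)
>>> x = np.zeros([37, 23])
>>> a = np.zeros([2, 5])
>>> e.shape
(19, 19)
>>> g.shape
(5, 3, 5)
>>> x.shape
(37, 23)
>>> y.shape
(37, 5)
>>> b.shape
(5, 37, 37, 7)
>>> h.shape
(19, 5)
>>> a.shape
(2, 5)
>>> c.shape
(19, 3)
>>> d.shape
(5, 37, 2)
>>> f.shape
(5, 19)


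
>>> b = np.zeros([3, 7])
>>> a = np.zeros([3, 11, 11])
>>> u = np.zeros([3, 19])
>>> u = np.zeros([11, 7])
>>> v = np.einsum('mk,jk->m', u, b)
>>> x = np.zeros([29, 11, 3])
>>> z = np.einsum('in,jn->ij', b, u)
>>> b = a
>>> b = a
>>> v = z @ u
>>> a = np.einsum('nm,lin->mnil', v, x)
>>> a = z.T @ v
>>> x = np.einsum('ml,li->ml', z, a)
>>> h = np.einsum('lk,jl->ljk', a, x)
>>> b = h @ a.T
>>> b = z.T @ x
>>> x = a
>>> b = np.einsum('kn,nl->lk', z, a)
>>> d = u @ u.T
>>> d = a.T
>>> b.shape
(7, 3)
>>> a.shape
(11, 7)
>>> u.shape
(11, 7)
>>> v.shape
(3, 7)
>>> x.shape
(11, 7)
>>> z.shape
(3, 11)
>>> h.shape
(11, 3, 7)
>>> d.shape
(7, 11)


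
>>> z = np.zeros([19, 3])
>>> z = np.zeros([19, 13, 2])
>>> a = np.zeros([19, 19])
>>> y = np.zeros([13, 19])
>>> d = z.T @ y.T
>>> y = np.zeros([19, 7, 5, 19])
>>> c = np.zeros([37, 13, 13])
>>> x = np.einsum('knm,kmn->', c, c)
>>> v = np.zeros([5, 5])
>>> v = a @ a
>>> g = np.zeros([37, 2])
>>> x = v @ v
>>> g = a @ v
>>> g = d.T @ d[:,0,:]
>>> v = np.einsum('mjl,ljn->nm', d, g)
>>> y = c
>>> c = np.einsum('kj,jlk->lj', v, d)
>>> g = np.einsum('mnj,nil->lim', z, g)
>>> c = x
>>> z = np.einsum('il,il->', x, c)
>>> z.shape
()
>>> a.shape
(19, 19)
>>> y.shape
(37, 13, 13)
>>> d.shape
(2, 13, 13)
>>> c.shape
(19, 19)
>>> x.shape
(19, 19)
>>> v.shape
(13, 2)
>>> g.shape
(13, 13, 19)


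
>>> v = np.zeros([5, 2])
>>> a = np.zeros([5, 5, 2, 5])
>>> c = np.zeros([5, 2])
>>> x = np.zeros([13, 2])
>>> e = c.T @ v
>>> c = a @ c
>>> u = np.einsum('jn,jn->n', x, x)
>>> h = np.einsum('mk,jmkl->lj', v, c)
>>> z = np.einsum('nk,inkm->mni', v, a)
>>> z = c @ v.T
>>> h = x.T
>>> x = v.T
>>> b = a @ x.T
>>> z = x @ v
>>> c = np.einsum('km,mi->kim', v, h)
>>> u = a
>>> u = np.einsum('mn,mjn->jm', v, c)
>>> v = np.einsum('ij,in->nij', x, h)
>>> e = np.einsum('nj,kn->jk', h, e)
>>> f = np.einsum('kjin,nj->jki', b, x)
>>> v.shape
(13, 2, 5)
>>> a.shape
(5, 5, 2, 5)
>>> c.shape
(5, 13, 2)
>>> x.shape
(2, 5)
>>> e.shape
(13, 2)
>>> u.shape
(13, 5)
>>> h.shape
(2, 13)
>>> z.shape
(2, 2)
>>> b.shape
(5, 5, 2, 2)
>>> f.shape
(5, 5, 2)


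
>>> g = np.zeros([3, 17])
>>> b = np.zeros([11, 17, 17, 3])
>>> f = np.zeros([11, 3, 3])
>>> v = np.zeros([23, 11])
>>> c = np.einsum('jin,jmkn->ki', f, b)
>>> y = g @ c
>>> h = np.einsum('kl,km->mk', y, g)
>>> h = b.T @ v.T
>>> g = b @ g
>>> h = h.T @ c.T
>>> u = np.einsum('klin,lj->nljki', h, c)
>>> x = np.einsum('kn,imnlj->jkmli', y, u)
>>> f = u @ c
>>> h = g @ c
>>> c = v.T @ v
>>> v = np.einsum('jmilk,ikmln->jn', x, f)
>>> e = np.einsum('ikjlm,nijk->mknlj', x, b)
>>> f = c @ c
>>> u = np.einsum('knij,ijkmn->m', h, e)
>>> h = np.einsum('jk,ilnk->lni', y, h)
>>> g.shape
(11, 17, 17, 17)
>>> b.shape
(11, 17, 17, 3)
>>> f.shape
(11, 11)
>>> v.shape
(17, 3)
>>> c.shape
(11, 11)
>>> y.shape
(3, 3)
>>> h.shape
(17, 17, 11)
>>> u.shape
(23,)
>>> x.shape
(17, 3, 17, 23, 17)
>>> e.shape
(17, 3, 11, 23, 17)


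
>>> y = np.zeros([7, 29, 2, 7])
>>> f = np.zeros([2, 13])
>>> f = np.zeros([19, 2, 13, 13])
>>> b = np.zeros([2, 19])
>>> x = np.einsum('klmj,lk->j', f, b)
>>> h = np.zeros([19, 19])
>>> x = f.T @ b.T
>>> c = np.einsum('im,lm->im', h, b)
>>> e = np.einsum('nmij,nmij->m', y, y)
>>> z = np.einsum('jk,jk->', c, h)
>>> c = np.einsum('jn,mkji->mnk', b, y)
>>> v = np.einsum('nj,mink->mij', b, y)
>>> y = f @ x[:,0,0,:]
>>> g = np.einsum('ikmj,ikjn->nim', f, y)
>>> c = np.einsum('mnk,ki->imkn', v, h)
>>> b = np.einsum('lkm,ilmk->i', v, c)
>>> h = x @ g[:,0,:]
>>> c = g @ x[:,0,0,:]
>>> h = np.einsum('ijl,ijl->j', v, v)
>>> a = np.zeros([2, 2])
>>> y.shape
(19, 2, 13, 2)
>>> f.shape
(19, 2, 13, 13)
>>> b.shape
(19,)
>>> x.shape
(13, 13, 2, 2)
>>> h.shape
(29,)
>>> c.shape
(2, 19, 2)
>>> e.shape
(29,)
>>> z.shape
()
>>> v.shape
(7, 29, 19)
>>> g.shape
(2, 19, 13)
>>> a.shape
(2, 2)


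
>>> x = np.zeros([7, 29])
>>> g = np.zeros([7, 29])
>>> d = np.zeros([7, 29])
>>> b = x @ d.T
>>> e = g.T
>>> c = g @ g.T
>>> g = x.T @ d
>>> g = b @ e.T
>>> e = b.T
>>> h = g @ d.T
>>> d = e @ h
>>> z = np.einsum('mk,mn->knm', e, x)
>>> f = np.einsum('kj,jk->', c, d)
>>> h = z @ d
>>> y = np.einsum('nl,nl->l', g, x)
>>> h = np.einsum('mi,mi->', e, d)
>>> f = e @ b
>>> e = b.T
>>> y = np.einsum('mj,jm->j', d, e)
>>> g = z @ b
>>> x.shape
(7, 29)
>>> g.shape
(7, 29, 7)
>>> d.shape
(7, 7)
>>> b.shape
(7, 7)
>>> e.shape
(7, 7)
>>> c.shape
(7, 7)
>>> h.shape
()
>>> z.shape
(7, 29, 7)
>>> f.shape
(7, 7)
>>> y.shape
(7,)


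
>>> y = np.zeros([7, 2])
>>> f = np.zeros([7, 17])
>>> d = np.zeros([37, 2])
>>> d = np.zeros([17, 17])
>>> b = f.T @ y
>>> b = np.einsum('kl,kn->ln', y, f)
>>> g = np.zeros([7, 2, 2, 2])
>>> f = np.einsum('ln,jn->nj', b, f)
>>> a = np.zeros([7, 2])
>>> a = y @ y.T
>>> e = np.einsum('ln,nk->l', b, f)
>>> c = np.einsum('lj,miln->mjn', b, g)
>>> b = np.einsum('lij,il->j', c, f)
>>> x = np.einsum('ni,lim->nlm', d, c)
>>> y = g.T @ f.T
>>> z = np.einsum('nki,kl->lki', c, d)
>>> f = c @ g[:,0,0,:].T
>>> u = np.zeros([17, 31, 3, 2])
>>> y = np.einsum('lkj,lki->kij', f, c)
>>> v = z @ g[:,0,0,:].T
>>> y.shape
(17, 2, 7)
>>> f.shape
(7, 17, 7)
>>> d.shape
(17, 17)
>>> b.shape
(2,)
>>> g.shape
(7, 2, 2, 2)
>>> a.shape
(7, 7)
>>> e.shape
(2,)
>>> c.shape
(7, 17, 2)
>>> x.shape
(17, 7, 2)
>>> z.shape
(17, 17, 2)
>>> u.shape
(17, 31, 3, 2)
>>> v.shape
(17, 17, 7)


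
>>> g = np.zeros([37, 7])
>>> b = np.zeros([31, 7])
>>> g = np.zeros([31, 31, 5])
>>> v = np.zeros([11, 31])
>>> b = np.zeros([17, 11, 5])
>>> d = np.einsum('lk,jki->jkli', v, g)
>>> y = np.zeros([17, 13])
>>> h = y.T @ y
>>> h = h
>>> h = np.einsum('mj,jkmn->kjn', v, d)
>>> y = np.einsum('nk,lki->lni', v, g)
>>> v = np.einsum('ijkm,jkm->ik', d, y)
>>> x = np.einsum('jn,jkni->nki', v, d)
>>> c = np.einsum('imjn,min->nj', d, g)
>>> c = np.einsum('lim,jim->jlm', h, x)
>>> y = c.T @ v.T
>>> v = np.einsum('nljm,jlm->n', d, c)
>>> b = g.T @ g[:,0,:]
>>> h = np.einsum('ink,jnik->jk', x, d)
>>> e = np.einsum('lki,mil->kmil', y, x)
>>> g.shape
(31, 31, 5)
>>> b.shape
(5, 31, 5)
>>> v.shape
(31,)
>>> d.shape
(31, 31, 11, 5)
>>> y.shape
(5, 31, 31)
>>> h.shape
(31, 5)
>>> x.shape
(11, 31, 5)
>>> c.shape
(11, 31, 5)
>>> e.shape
(31, 11, 31, 5)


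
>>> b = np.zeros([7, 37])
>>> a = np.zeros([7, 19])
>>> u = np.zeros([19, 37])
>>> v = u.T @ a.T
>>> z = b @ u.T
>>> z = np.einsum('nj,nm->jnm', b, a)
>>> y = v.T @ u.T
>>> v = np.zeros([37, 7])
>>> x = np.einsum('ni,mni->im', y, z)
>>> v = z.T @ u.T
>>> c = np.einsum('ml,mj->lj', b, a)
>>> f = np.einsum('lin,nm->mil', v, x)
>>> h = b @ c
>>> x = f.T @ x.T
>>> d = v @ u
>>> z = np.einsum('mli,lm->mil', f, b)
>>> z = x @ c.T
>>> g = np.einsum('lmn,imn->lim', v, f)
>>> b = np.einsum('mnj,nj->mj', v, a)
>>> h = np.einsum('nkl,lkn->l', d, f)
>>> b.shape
(19, 19)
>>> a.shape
(7, 19)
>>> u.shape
(19, 37)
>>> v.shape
(19, 7, 19)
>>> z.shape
(19, 7, 37)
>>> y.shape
(7, 19)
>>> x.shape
(19, 7, 19)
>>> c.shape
(37, 19)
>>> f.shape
(37, 7, 19)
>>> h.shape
(37,)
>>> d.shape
(19, 7, 37)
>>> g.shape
(19, 37, 7)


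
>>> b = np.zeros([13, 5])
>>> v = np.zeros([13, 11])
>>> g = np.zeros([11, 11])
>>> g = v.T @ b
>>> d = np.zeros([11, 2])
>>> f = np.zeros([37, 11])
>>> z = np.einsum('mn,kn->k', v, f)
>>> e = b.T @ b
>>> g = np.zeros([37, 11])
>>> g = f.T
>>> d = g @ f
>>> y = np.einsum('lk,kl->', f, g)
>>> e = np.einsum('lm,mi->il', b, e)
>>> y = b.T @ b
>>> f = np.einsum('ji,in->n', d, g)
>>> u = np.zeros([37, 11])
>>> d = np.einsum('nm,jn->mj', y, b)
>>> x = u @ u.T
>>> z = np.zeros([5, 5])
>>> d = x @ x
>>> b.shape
(13, 5)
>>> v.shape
(13, 11)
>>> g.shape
(11, 37)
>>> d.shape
(37, 37)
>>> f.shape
(37,)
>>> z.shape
(5, 5)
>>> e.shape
(5, 13)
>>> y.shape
(5, 5)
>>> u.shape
(37, 11)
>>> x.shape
(37, 37)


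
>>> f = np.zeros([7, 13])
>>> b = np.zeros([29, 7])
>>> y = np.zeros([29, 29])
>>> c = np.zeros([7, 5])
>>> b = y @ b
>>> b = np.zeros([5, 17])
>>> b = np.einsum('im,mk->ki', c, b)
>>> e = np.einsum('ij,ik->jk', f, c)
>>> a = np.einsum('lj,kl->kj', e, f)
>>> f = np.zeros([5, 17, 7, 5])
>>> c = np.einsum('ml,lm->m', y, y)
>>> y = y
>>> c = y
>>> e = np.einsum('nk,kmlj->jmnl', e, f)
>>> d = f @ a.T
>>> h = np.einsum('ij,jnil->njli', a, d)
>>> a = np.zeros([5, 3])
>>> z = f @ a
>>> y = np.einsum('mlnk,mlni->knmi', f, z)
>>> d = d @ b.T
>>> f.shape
(5, 17, 7, 5)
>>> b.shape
(17, 7)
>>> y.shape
(5, 7, 5, 3)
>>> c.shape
(29, 29)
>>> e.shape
(5, 17, 13, 7)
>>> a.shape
(5, 3)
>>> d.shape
(5, 17, 7, 17)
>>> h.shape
(17, 5, 7, 7)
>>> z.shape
(5, 17, 7, 3)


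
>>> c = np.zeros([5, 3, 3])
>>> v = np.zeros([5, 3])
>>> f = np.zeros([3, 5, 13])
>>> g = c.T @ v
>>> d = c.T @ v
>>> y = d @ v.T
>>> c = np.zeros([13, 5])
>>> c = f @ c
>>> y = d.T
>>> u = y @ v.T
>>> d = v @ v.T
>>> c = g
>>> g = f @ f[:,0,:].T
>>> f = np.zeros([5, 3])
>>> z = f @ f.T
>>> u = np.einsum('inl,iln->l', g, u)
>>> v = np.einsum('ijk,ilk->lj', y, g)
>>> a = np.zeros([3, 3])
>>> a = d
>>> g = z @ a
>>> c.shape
(3, 3, 3)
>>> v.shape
(5, 3)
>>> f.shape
(5, 3)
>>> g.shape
(5, 5)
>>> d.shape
(5, 5)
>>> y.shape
(3, 3, 3)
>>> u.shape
(3,)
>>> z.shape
(5, 5)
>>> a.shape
(5, 5)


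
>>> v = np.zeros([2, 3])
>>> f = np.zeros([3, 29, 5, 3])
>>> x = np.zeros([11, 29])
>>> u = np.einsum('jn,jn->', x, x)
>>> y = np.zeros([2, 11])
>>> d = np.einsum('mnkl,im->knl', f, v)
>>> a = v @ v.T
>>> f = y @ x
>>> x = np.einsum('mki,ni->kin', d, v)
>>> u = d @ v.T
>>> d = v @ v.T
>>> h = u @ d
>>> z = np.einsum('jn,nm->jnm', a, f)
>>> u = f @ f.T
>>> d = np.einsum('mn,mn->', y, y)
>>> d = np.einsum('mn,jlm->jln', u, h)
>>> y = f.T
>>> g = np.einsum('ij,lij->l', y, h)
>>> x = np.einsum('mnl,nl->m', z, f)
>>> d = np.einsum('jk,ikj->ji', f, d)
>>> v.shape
(2, 3)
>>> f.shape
(2, 29)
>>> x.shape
(2,)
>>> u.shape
(2, 2)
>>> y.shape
(29, 2)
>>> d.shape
(2, 5)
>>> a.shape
(2, 2)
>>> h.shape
(5, 29, 2)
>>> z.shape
(2, 2, 29)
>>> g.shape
(5,)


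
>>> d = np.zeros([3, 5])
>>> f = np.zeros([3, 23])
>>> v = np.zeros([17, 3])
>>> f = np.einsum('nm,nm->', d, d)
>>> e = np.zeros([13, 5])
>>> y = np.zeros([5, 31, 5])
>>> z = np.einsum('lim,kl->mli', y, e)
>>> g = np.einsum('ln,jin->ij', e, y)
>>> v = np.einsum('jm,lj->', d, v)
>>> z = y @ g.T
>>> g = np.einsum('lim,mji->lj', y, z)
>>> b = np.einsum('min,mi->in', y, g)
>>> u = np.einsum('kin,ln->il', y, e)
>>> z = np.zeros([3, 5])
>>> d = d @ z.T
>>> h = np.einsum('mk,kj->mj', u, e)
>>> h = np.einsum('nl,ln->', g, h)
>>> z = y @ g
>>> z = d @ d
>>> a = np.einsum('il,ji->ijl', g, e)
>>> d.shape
(3, 3)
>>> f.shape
()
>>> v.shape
()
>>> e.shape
(13, 5)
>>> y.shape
(5, 31, 5)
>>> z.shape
(3, 3)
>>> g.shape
(5, 31)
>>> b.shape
(31, 5)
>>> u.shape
(31, 13)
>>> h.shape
()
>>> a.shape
(5, 13, 31)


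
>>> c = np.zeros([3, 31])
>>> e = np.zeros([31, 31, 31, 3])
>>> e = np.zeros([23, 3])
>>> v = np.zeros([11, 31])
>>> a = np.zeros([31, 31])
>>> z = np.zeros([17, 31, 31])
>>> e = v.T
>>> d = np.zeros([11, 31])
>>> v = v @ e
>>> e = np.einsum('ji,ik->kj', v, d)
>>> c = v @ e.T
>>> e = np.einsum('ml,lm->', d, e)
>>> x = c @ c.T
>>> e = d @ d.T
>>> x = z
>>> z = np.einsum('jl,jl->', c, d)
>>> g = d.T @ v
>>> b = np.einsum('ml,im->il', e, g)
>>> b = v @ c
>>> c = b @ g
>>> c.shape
(11, 11)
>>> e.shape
(11, 11)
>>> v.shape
(11, 11)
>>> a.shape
(31, 31)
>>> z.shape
()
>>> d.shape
(11, 31)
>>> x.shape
(17, 31, 31)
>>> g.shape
(31, 11)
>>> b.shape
(11, 31)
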